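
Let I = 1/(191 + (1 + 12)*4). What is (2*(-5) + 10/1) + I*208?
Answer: 208/243 ≈ 0.85597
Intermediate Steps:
I = 1/243 (I = 1/(191 + 13*4) = 1/(191 + 52) = 1/243 ≈ 0.0041152)
(2*(-5) + 10/1) + I*208 = (2*(-5) + 10/1) + (1/243)*208 = (-10 + 10*1) + 208/243 = (-10 + 10) + 208/243 = 0 + 208/243 = 208/243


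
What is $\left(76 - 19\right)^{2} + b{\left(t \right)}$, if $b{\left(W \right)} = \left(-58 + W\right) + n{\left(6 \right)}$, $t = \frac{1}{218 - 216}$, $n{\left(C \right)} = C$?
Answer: $\frac{6395}{2} \approx 3197.5$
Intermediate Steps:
$t = \frac{1}{2} \approx 0.5$
$b{\left(W \right)} = -52 + W$ ($b{\left(W \right)} = \left(-58 + W\right) + 6 = -52 + W$)
$\left(76 - 19\right)^{2} + b{\left(t \right)} = \left(76 - 19\right)^{2} + \left(-52 + \frac{1}{2}\right) = 57^{2} - \frac{103}{2} = 3249 - \frac{103}{2} = \frac{6395}{2}$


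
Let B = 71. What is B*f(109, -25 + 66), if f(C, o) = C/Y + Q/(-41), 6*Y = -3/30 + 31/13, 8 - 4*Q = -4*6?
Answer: 82441508/4059 ≈ 20311.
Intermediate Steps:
Q = 8 (Q = 2 - (-1)*6 = 2 - ¼*(-24) = 2 + 6 = 8)
Y = 99/260 (Y = (-3/30 + 31/13)/6 = (-3*1/30 + 31*(1/13))/6 = (-⅒ + 31/13)/6 = (⅙)*(297/130) = 99/260 ≈ 0.38077)
f(C, o) = -8/41 + 260*C/99 (f(C, o) = C/(99/260) + 8/(-41) = C*(260/99) + 8*(-1/41) = 260*C/99 - 8/41 = -8/41 + 260*C/99)
B*f(109, -25 + 66) = 71*(-8/41 + (260/99)*109) = 71*(-8/41 + 28340/99) = 71*(1161148/4059) = 82441508/4059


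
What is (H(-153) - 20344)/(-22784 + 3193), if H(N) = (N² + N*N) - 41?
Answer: -2403/1781 ≈ -1.3492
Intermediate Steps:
H(N) = -41 + 2*N² (H(N) = (N² + N²) - 41 = 2*N² - 41 = -41 + 2*N²)
(H(-153) - 20344)/(-22784 + 3193) = ((-41 + 2*(-153)²) - 20344)/(-22784 + 3193) = ((-41 + 2*23409) - 20344)/(-19591) = ((-41 + 46818) - 20344)*(-1/19591) = (46777 - 20344)*(-1/19591) = 26433*(-1/19591) = -2403/1781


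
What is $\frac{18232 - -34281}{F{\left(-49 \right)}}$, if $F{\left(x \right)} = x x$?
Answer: $\frac{52513}{2401} \approx 21.871$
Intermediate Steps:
$F{\left(x \right)} = x^{2}$
$\frac{18232 - -34281}{F{\left(-49 \right)}} = \frac{18232 - -34281}{\left(-49\right)^{2}} = \frac{18232 + 34281}{2401} = 52513 \cdot \frac{1}{2401} = \frac{52513}{2401}$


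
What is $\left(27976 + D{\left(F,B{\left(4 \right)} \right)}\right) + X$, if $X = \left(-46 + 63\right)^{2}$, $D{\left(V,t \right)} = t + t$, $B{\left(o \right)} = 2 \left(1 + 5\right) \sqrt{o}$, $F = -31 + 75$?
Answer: $28313$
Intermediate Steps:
$F = 44$
$B{\left(o \right)} = 12 \sqrt{o}$ ($B{\left(o \right)} = 2 \cdot 6 \sqrt{o} = 12 \sqrt{o}$)
$D{\left(V,t \right)} = 2 t$
$X = 289$ ($X = 17^{2} = 289$)
$\left(27976 + D{\left(F,B{\left(4 \right)} \right)}\right) + X = \left(27976 + 2 \cdot 12 \sqrt{4}\right) + 289 = \left(27976 + 2 \cdot 12 \cdot 2\right) + 289 = \left(27976 + 2 \cdot 24\right) + 289 = \left(27976 + 48\right) + 289 = 28024 + 289 = 28313$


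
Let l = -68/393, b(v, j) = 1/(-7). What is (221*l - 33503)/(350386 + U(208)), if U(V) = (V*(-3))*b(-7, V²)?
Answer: -92271949/964157118 ≈ -0.095702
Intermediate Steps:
b(v, j) = -⅐
l = -68/393 (l = -68*1/393 = -68/393 ≈ -0.17303)
U(V) = 3*V/7 (U(V) = (V*(-3))*(-⅐) = -3*V*(-⅐) = 3*V/7)
(221*l - 33503)/(350386 + U(208)) = (221*(-68/393) - 33503)/(350386 + (3/7)*208) = (-15028/393 - 33503)/(350386 + 624/7) = -13181707/(393*2453326/7) = -13181707/393*7/2453326 = -92271949/964157118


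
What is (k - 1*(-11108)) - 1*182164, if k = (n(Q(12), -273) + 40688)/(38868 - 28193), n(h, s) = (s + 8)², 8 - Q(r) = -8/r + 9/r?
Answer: -1825911887/10675 ≈ -1.7105e+5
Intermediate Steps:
Q(r) = 8 - 1/r (Q(r) = 8 - (-8/r + 9/r) = 8 - 1/r)
n(h, s) = (8 + s)²
k = 110913/10675 (k = ((8 - 273)² + 40688)/(38868 - 28193) = ((-265)² + 40688)/10675 = (70225 + 40688)*(1/10675) = 110913*(1/10675) = 110913/10675 ≈ 10.390)
(k - 1*(-11108)) - 1*182164 = (110913/10675 - 1*(-11108)) - 1*182164 = (110913/10675 + 11108) - 182164 = 118688813/10675 - 182164 = -1825911887/10675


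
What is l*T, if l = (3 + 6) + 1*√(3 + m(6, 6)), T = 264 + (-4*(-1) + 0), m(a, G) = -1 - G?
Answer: 2412 + 536*I ≈ 2412.0 + 536.0*I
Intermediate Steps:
T = 268 (T = 264 + (4 + 0) = 264 + 4 = 268)
l = 9 + 2*I (l = (3 + 6) + 1*√(3 + (-1 - 1*6)) = 9 + 1*√(3 + (-1 - 6)) = 9 + 1*√(3 - 7) = 9 + 1*√(-4) = 9 + 1*(2*I) = 9 + 2*I ≈ 9.0 + 2.0*I)
l*T = (9 + 2*I)*268 = 2412 + 536*I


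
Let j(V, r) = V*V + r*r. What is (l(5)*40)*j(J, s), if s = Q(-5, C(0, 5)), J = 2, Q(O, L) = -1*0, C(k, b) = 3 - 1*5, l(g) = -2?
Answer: -320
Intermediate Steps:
C(k, b) = -2 (C(k, b) = 3 - 5 = -2)
Q(O, L) = 0
s = 0
j(V, r) = V² + r²
(l(5)*40)*j(J, s) = (-2*40)*(2² + 0²) = -80*(4 + 0) = -80*4 = -320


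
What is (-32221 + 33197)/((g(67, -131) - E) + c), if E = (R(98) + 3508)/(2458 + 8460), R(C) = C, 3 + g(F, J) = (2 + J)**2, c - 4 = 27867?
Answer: 1331996/60743207 ≈ 0.021928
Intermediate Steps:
c = 27871 (c = 4 + 27867 = 27871)
g(F, J) = -3 + (2 + J)**2
E = 1803/5459 (E = (98 + 3508)/(2458 + 8460) = 3606/10918 = 3606*(1/10918) = 1803/5459 ≈ 0.33028)
(-32221 + 33197)/((g(67, -131) - E) + c) = (-32221 + 33197)/(((-3 + (2 - 131)**2) - 1*1803/5459) + 27871) = 976/(((-3 + (-129)**2) - 1803/5459) + 27871) = 976/(((-3 + 16641) - 1803/5459) + 27871) = 976/((16638 - 1803/5459) + 27871) = 976/(90825039/5459 + 27871) = 976/(242972828/5459) = 976*(5459/242972828) = 1331996/60743207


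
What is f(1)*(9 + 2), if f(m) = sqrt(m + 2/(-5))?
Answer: 11*sqrt(15)/5 ≈ 8.5206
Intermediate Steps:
f(m) = sqrt(-2/5 + m) (f(m) = sqrt(m + 2*(-1/5)) = sqrt(m - 2/5) = sqrt(-2/5 + m))
f(1)*(9 + 2) = (sqrt(-10 + 25*1)/5)*(9 + 2) = (sqrt(-10 + 25)/5)*11 = (sqrt(15)/5)*11 = 11*sqrt(15)/5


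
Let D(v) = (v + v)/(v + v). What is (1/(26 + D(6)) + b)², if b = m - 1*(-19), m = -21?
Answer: 2809/729 ≈ 3.8532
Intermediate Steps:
D(v) = 1 (D(v) = (2*v)/((2*v)) = (2*v)*(1/(2*v)) = 1)
b = -2 (b = -21 - 1*(-19) = -21 + 19 = -2)
(1/(26 + D(6)) + b)² = (1/(26 + 1) - 2)² = (1/27 - 2)² = (-53/27)² = 2809/729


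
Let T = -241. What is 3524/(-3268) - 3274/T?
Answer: 2462537/196897 ≈ 12.507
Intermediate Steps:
3524/(-3268) - 3274/T = 3524/(-3268) - 3274/(-241) = 3524*(-1/3268) - 3274*(-1/241) = -881/817 + 3274/241 = 2462537/196897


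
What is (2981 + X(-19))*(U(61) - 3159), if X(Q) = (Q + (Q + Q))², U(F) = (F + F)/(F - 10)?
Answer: -1002949010/51 ≈ -1.9666e+7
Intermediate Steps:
U(F) = 2*F/(-10 + F) (U(F) = (2*F)/(-10 + F) = 2*F/(-10 + F))
X(Q) = 9*Q² (X(Q) = (Q + 2*Q)² = (3*Q)² = 9*Q²)
(2981 + X(-19))*(U(61) - 3159) = (2981 + 9*(-19)²)*(2*61/(-10 + 61) - 3159) = (2981 + 9*361)*(2*61/51 - 3159) = (2981 + 3249)*(2*61*(1/51) - 3159) = 6230*(122/51 - 3159) = 6230*(-160987/51) = -1002949010/51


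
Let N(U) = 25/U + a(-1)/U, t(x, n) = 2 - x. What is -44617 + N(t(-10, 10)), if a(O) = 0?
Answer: -535379/12 ≈ -44615.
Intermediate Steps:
N(U) = 25/U (N(U) = 25/U + 0/U = 25/U + 0 = 25/U)
-44617 + N(t(-10, 10)) = -44617 + 25/(2 - 1*(-10)) = -44617 + 25/(2 + 10) = -44617 + 25/12 = -535379/12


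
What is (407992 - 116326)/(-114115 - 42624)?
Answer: -291666/156739 ≈ -1.8608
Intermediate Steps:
(407992 - 116326)/(-114115 - 42624) = 291666/(-156739) = 291666*(-1/156739) = -291666/156739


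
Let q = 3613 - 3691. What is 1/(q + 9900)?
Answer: 1/9822 ≈ 0.00010181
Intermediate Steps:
q = -78
1/(q + 9900) = 1/(-78 + 9900) = 1/9822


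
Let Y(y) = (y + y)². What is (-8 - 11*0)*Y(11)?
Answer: -3872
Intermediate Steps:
Y(y) = 4*y² (Y(y) = (2*y)² = 4*y²)
(-8 - 11*0)*Y(11) = (-8 - 11*0)*(4*11²) = (-8 + 0)*(4*121) = -8*484 = -3872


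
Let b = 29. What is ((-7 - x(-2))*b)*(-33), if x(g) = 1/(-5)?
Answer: 32538/5 ≈ 6507.6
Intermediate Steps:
x(g) = -1/5
((-7 - x(-2))*b)*(-33) = ((-7 - 1*(-1/5))*29)*(-33) = ((-7 + 1/5)*29)*(-33) = -34/5*29*(-33) = -986/5*(-33) = 32538/5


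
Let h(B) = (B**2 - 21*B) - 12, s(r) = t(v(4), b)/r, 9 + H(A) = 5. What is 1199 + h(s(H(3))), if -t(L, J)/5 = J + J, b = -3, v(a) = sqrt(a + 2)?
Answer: 5603/4 ≈ 1400.8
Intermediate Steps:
v(a) = sqrt(2 + a)
H(A) = -4 (H(A) = -9 + 5 = -4)
t(L, J) = -10*J (t(L, J) = -5*(J + J) = -10*J)
s(r) = 30/r (s(r) = (-10*(-3))/r = 30/r)
h(B) = -12 + B**2 - 21*B
1199 + h(s(H(3))) = 1199 + (-12 + (30/(-4))**2 - 630/(-4)) = 1199 + (-12 + (30*(-1/4))**2 - 630*(-1)/4) = 1199 + (-12 + (-15/2)**2 - 21*(-15/2)) = 1199 + (-12 + 225/4 + 315/2) = 1199 + 807/4 = 5603/4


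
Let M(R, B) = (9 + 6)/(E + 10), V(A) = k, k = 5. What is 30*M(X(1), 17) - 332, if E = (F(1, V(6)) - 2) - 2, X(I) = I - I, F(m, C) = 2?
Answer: -1103/4 ≈ -275.75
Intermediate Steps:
V(A) = 5
X(I) = 0
E = -2 (E = (2 - 2) - 2 = 0 - 2 = -2)
M(R, B) = 15/8 (M(R, B) = (9 + 6)/(-2 + 10) = 15/8)
30*M(X(1), 17) - 332 = 30*(15/8) - 332 = 225/4 - 332 = -1103/4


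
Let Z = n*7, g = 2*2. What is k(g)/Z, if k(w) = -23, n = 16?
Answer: -23/112 ≈ -0.20536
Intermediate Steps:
g = 4
Z = 112 (Z = 16*7 = 112)
k(g)/Z = -23/112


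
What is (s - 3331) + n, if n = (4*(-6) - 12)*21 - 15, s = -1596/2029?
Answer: -8324554/2029 ≈ -4102.8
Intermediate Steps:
s = -1596/2029 (s = -1596*1/2029 = -1596/2029 ≈ -0.78659)
n = -771 (n = (-24 - 12)*21 - 15 = -36*21 - 15 = -756 - 15 = -771)
(s - 3331) + n = (-1596/2029 - 3331) - 771 = -6760195/2029 - 771 = -8324554/2029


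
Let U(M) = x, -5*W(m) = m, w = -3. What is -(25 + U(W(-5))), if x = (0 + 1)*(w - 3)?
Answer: -19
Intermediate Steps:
W(m) = -m/5
x = -6 (x = (0 + 1)*(-3 - 3) = 1*(-6) = -6)
U(M) = -6
-(25 + U(W(-5))) = -(25 - 6) = -1*19 = -19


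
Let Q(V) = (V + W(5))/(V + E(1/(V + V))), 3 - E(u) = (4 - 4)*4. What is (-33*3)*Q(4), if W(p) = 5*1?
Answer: -891/7 ≈ -127.29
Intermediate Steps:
E(u) = 3 (E(u) = 3 - (4 - 4)*4 = 3 - 0*4 = 3 - 1*0 = 3 + 0 = 3)
W(p) = 5
Q(V) = (5 + V)/(3 + V) (Q(V) = (V + 5)/(V + 3) = (5 + V)/(3 + V))
(-33*3)*Q(4) = (-33*3)*((5 + 4)/(3 + 4)) = -99*9/7 = -891/7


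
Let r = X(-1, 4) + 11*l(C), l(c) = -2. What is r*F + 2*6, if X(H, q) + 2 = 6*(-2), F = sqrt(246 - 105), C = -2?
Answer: 12 - 36*sqrt(141) ≈ -415.48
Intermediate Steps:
F = sqrt(141) ≈ 11.874
X(H, q) = -14 (X(H, q) = -2 + 6*(-2) = -2 - 12 = -14)
r = -36 (r = -14 + 11*(-2) = -14 - 22 = -36)
r*F + 2*6 = -36*sqrt(141) + 2*6 = -36*sqrt(141) + 12 = 12 - 36*sqrt(141)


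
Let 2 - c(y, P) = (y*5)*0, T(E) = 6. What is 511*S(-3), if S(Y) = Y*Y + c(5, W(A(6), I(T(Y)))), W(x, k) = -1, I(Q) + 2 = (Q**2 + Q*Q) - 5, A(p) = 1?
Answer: 5621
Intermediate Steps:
I(Q) = -7 + 2*Q**2 (I(Q) = -2 + ((Q**2 + Q*Q) - 5) = -2 + ((Q**2 + Q**2) - 5) = -2 + (2*Q**2 - 5) = -2 + (-5 + 2*Q**2) = -7 + 2*Q**2)
c(y, P) = 2 (c(y, P) = 2 - y*5*0 = 2 - 5*y*0 = 2 - 1*0 = 2 + 0 = 2)
S(Y) = 2 + Y**2 (S(Y) = Y*Y + 2 = Y**2 + 2 = 2 + Y**2)
511*S(-3) = 511*(2 + (-3)**2) = 511*(2 + 9) = 511*11 = 5621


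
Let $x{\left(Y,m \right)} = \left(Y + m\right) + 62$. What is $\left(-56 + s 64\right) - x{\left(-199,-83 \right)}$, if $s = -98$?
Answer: $-6108$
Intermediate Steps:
$x{\left(Y,m \right)} = 62 + Y + m$
$\left(-56 + s 64\right) - x{\left(-199,-83 \right)} = \left(-56 - 6272\right) - \left(62 - 199 - 83\right) = \left(-56 - 6272\right) - -220 = -6328 + 220 = -6108$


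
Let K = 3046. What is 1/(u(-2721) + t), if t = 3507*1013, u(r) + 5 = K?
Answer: 1/3555632 ≈ 2.8124e-7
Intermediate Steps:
u(r) = 3041 (u(r) = -5 + 3046 = 3041)
t = 3552591
1/(u(-2721) + t) = 1/(3041 + 3552591) = 1/3555632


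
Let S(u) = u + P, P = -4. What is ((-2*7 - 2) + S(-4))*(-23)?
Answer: 552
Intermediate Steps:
S(u) = -4 + u (S(u) = u - 4 = -4 + u)
((-2*7 - 2) + S(-4))*(-23) = ((-2*7 - 2) + (-4 - 4))*(-23) = ((-14 - 2) - 8)*(-23) = (-16 - 8)*(-23) = -24*(-23) = 552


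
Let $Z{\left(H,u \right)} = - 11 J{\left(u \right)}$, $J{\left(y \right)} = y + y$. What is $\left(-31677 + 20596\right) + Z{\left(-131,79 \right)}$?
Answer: $-12819$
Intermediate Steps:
$J{\left(y \right)} = 2 y$
$Z{\left(H,u \right)} = - 22 u$ ($Z{\left(H,u \right)} = - 11 \cdot 2 u = - 22 u$)
$\left(-31677 + 20596\right) + Z{\left(-131,79 \right)} = \left(-31677 + 20596\right) - 1738 = -11081 - 1738 = -12819$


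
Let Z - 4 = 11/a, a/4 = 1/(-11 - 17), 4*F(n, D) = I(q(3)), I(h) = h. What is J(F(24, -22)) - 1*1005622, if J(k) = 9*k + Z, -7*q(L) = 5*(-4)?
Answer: -7039820/7 ≈ -1.0057e+6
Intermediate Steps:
q(L) = 20/7 (q(L) = -5*(-4)/7 = -⅐*(-20) = 20/7)
F(n, D) = 5/7 (F(n, D) = (¼)*(20/7) = 5/7)
a = -⅐ (a = 4/(-11 - 17) = 4/(-28) = 4*(-1/28) = -⅐ ≈ -0.14286)
Z = -73 (Z = 4 + 11/(-⅐) = 4 + 11*(-7) = 4 - 77 = -73)
J(k) = -73 + 9*k (J(k) = 9*k - 73 = -73 + 9*k)
J(F(24, -22)) - 1*1005622 = (-73 + 9*(5/7)) - 1*1005622 = (-73 + 45/7) - 1005622 = -466/7 - 1005622 = -7039820/7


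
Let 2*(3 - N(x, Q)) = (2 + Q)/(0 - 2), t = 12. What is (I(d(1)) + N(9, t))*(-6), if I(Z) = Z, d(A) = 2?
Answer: -51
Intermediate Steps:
N(x, Q) = 7/2 + Q/4 (N(x, Q) = 3 - (2 + Q)/(2*(0 - 2)) = 3 - (2 + Q)/(2*(-2)) = 3 - (2 + Q)*(-1)/(2*2) = 3 - (-1 - Q/2)/2 = 3 + (½ + Q/4) = 7/2 + Q/4)
(I(d(1)) + N(9, t))*(-6) = (2 + (7/2 + (¼)*12))*(-6) = (2 + (7/2 + 3))*(-6) = (2 + 13/2)*(-6) = (17/2)*(-6) = -51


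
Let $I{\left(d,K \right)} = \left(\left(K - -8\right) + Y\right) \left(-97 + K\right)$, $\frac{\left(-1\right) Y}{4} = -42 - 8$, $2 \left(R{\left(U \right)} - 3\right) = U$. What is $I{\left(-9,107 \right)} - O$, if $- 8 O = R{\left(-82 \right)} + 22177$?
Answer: $\frac{47339}{8} \approx 5917.4$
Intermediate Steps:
$R{\left(U \right)} = 3 + \frac{U}{2}$
$Y = 200$ ($Y = - 4 \left(-42 - 8\right) = \left(-4\right) \left(-50\right) = 200$)
$I{\left(d,K \right)} = \left(-97 + K\right) \left(208 + K\right)$ ($I{\left(d,K \right)} = \left(\left(K - -8\right) + 200\right) \left(-97 + K\right) = \left(\left(K + 8\right) + 200\right) \left(-97 + K\right) = \left(\left(8 + K\right) + 200\right) \left(-97 + K\right) = \left(208 + K\right) \left(-97 + K\right) = \left(-97 + K\right) \left(208 + K\right)$)
$O = - \frac{22139}{8}$ ($O = - \frac{\left(3 + \frac{1}{2} \left(-82\right)\right) + 22177}{8} = - \frac{\left(3 - 41\right) + 22177}{8} = - \frac{-38 + 22177}{8} = \left(- \frac{1}{8}\right) 22139 = - \frac{22139}{8} \approx -2767.4$)
$I{\left(-9,107 \right)} - O = \left(-20176 + 107^{2} + 111 \cdot 107\right) - - \frac{22139}{8} = \left(-20176 + 11449 + 11877\right) + \frac{22139}{8} = 3150 + \frac{22139}{8} = \frac{47339}{8}$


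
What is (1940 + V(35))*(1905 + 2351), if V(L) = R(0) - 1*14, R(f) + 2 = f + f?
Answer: 8188544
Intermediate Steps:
R(f) = -2 + 2*f (R(f) = -2 + (f + f) = -2 + 2*f)
V(L) = -16 (V(L) = (-2 + 2*0) - 1*14 = (-2 + 0) - 14 = -2 - 14 = -16)
(1940 + V(35))*(1905 + 2351) = (1940 - 16)*(1905 + 2351) = 1924*4256 = 8188544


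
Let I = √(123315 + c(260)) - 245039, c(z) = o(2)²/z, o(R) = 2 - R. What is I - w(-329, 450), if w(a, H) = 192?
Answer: -245231 + √123315 ≈ -2.4488e+5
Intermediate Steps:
c(z) = 0 (c(z) = (2 - 1*2)²/z = (2 - 2)²/z = 0²/z = 0/z = 0)
I = -245039 + √123315 (I = √(123315 + 0) - 245039 = √123315 - 245039 = -245039 + √123315 ≈ -2.4469e+5)
I - w(-329, 450) = (-245039 + √123315) - 1*192 = (-245039 + √123315) - 192 = -245231 + √123315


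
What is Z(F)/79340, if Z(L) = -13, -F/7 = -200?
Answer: -13/79340 ≈ -0.00016385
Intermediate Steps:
F = 1400 (F = -7*(-200) = 1400)
Z(F)/79340 = -13/79340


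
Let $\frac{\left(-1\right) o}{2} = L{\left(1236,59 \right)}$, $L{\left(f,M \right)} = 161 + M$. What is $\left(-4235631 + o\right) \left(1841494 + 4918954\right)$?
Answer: $-28637737719808$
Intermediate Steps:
$o = -440$ ($o = - 2 \left(161 + 59\right) = \left(-2\right) 220 = -440$)
$\left(-4235631 + o\right) \left(1841494 + 4918954\right) = \left(-4235631 - 440\right) \left(1841494 + 4918954\right) = \left(-4236071\right) 6760448 = -28637737719808$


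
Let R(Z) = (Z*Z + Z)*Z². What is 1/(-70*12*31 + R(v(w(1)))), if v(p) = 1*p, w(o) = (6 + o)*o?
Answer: -1/23296 ≈ -4.2926e-5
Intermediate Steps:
w(o) = o*(6 + o)
v(p) = p
R(Z) = Z²*(Z + Z²) (R(Z) = (Z² + Z)*Z² = (Z + Z²)*Z² = Z²*(Z + Z²))
1/(-70*12*31 + R(v(w(1)))) = 1/(-70*12*31 + (1*(6 + 1))³*(1 + 1*(6 + 1))) = 1/(-840*31 + (1*7)³*(1 + 1*7)) = 1/(-26040 + 7³*(1 + 7)) = 1/(-26040 + 343*8) = 1/(-26040 + 2744) = 1/(-23296) = -1/23296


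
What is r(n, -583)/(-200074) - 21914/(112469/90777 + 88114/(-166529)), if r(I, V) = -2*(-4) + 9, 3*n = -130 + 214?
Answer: -66279315351783455879/2146919170888702 ≈ -30872.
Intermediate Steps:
n = 28 (n = (-130 + 214)/3 = (⅓)*84 = 28)
r(I, V) = 17 (r(I, V) = 8 + 9 = 17)
r(n, -583)/(-200074) - 21914/(112469/90777 + 88114/(-166529)) = 17/(-200074) - 21914/(112469/90777 + 88114/(-166529)) = 17*(-1/200074) - 21914/(112469*(1/90777) + 88114*(-1/166529)) = -17/200074 - 21914/(112469/90777 - 88114/166529) = -17/200074 - 21914/10730625523/15117003033 = -17/200074 - 21914*15117003033/10730625523 = -17/200074 - 331274004465162/10730625523 = -66279315351783455879/2146919170888702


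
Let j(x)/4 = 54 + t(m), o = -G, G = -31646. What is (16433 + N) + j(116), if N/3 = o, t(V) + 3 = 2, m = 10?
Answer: 111583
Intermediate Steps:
t(V) = -1 (t(V) = -3 + 2 = -1)
o = 31646 (o = -1*(-31646) = 31646)
N = 94938 (N = 3*31646 = 94938)
j(x) = 212 (j(x) = 4*(54 - 1) = 4*53 = 212)
(16433 + N) + j(116) = (16433 + 94938) + 212 = 111371 + 212 = 111583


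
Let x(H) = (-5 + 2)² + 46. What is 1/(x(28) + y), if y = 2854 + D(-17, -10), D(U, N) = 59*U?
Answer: 1/1906 ≈ 0.00052466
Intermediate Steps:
x(H) = 55 (x(H) = (-3)² + 46 = 9 + 46 = 55)
y = 1851 (y = 2854 + 59*(-17) = 2854 - 1003 = 1851)
1/(x(28) + y) = 1/(55 + 1851) = 1/1906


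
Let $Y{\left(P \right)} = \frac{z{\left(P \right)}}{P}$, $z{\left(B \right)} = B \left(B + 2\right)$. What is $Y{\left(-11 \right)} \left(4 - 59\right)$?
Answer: $495$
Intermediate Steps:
$z{\left(B \right)} = B \left(2 + B\right)$
$Y{\left(P \right)} = 2 + P$ ($Y{\left(P \right)} = \frac{P \left(2 + P\right)}{P} = 2 + P$)
$Y{\left(-11 \right)} \left(4 - 59\right) = \left(2 - 11\right) \left(4 - 59\right) = \left(-9\right) \left(-55\right) = 495$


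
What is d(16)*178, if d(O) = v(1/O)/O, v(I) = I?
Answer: 89/128 ≈ 0.69531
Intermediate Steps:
d(O) = O⁻² (d(O) = 1/(O*O) = O⁻²)
d(16)*178 = 178/16² = (1/256)*178 = 89/128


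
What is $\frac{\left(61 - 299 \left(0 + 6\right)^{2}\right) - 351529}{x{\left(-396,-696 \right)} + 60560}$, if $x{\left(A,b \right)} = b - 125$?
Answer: $- \frac{120744}{19913} \approx -6.0636$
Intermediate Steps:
$x{\left(A,b \right)} = -125 + b$ ($x{\left(A,b \right)} = b - 125 = -125 + b$)
$\frac{\left(61 - 299 \left(0 + 6\right)^{2}\right) - 351529}{x{\left(-396,-696 \right)} + 60560} = \frac{\left(61 - 299 \left(0 + 6\right)^{2}\right) - 351529}{\left(-125 - 696\right) + 60560} = \frac{\left(61 - 299 \cdot 6^{2}\right) - 351529}{-821 + 60560} = \frac{\left(61 - 10764\right) - 351529}{59739} = \left(\left(61 - 10764\right) - 351529\right) \frac{1}{59739} = \left(-10703 - 351529\right) \frac{1}{59739} = \left(-362232\right) \frac{1}{59739} = - \frac{120744}{19913}$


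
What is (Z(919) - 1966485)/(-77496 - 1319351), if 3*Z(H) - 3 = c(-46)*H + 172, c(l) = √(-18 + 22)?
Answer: 1965814/1396847 ≈ 1.4073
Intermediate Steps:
c(l) = 2 (c(l) = √4 = 2)
Z(H) = 175/3 + 2*H/3 (Z(H) = 1 + (2*H + 172)/3 = 1 + (172 + 2*H)/3 = 1 + (172/3 + 2*H/3) = 175/3 + 2*H/3)
(Z(919) - 1966485)/(-77496 - 1319351) = ((175/3 + (⅔)*919) - 1966485)/(-77496 - 1319351) = ((175/3 + 1838/3) - 1966485)/(-1396847) = (671 - 1966485)*(-1/1396847) = -1965814*(-1/1396847) = 1965814/1396847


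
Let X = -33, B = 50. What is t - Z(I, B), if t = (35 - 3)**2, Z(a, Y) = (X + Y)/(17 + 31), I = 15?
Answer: 49135/48 ≈ 1023.6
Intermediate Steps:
Z(a, Y) = -11/16 + Y/48 (Z(a, Y) = (-33 + Y)/(17 + 31) = (-33 + Y)/48 = (-33 + Y)*(1/48) = -11/16 + Y/48)
t = 1024 (t = 32**2 = 1024)
t - Z(I, B) = 1024 - (-11/16 + (1/48)*50) = 1024 - (-11/16 + 25/24) = 1024 - 1*17/48 = 1024 - 17/48 = 49135/48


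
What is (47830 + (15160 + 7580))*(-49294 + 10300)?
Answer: -2751806580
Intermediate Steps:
(47830 + (15160 + 7580))*(-49294 + 10300) = (47830 + 22740)*(-38994) = 70570*(-38994) = -2751806580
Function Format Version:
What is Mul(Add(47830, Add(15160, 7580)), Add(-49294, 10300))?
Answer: -2751806580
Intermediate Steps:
Mul(Add(47830, Add(15160, 7580)), Add(-49294, 10300)) = Mul(Add(47830, 22740), -38994) = Mul(70570, -38994) = -2751806580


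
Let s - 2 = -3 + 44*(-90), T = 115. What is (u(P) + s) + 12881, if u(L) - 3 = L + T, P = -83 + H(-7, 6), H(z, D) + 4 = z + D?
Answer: 8950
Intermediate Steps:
H(z, D) = -4 + D + z (H(z, D) = -4 + (z + D) = -4 + (D + z) = -4 + D + z)
s = -3961 (s = 2 + (-3 + 44*(-90)) = 2 + (-3 - 3960) = 2 - 3963 = -3961)
P = -88 (P = -83 + (-4 + 6 - 7) = -83 - 5 = -88)
u(L) = 118 + L (u(L) = 3 + (L + 115) = 3 + (115 + L) = 118 + L)
(u(P) + s) + 12881 = ((118 - 88) - 3961) + 12881 = (30 - 3961) + 12881 = -3931 + 12881 = 8950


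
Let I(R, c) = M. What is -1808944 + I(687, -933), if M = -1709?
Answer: -1810653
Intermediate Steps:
I(R, c) = -1709
-1808944 + I(687, -933) = -1808944 - 1709 = -1810653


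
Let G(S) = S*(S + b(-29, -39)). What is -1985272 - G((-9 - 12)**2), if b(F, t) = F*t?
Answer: -2678524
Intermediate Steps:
G(S) = S*(1131 + S) (G(S) = S*(S - 29*(-39)) = S*(S + 1131) = S*(1131 + S))
-1985272 - G((-9 - 12)**2) = -1985272 - (-9 - 12)**2*(1131 + (-9 - 12)**2) = -1985272 - (-21)**2*(1131 + (-21)**2) = -1985272 - 441*(1131 + 441) = -1985272 - 441*1572 = -1985272 - 1*693252 = -1985272 - 693252 = -2678524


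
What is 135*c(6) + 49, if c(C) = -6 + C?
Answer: 49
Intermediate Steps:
135*c(6) + 49 = 135*(-6 + 6) + 49 = 135*0 + 49 = 0 + 49 = 49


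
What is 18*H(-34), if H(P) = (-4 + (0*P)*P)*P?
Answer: 2448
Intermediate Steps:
H(P) = -4*P (H(P) = (-4 + 0*P)*P = (-4 + 0)*P = -4*P)
18*H(-34) = 18*(-4*(-34)) = 18*136 = 2448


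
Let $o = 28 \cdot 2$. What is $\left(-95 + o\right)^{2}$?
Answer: $1521$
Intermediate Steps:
$o = 56$
$\left(-95 + o\right)^{2} = \left(-95 + 56\right)^{2} = \left(-39\right)^{2} = 1521$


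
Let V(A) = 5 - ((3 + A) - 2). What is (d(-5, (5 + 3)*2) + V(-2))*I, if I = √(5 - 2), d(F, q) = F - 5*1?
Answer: -4*√3 ≈ -6.9282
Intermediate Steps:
V(A) = 4 - A (V(A) = 5 - (1 + A) = 5 + (-1 - A) = 4 - A)
d(F, q) = -5 + F (d(F, q) = F - 5 = -5 + F)
I = √3 ≈ 1.7320
(d(-5, (5 + 3)*2) + V(-2))*I = ((-5 - 5) + (4 - 1*(-2)))*√3 = (-10 + (4 + 2))*√3 = (-10 + 6)*√3 = -4*√3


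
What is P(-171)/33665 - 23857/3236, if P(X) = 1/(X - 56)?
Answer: -182314123671/24729366380 ≈ -7.3724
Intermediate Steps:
P(X) = 1/(-56 + X)
P(-171)/33665 - 23857/3236 = 1/(-56 - 171*33665) - 23857/3236 = (1/33665)/(-227) - 23857*1/3236 = -1/227*1/33665 - 23857/3236 = -1/7641955 - 23857/3236 = -182314123671/24729366380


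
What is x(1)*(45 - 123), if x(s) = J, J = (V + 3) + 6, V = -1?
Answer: -624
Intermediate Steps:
J = 8 (J = (-1 + 3) + 6 = 2 + 6 = 8)
x(s) = 8
x(1)*(45 - 123) = 8*(45 - 123) = 8*(-78) = -624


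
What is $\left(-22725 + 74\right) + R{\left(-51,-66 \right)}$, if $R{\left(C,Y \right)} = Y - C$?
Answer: $-22666$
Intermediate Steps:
$\left(-22725 + 74\right) + R{\left(-51,-66 \right)} = \left(-22725 + 74\right) - 15 = -22651 + \left(-66 + 51\right) = -22651 - 15 = -22666$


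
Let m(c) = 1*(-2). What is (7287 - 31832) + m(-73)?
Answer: -24547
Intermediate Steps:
m(c) = -2
(7287 - 31832) + m(-73) = (7287 - 31832) - 2 = -24545 - 2 = -24547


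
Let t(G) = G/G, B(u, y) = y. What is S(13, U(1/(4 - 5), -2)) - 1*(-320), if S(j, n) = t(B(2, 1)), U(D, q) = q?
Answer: 321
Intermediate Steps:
t(G) = 1
S(j, n) = 1
S(13, U(1/(4 - 5), -2)) - 1*(-320) = 1 - 1*(-320) = 1 + 320 = 321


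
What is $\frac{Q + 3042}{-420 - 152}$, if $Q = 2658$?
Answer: $- \frac{1425}{143} \approx -9.965$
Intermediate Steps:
$\frac{Q + 3042}{-420 - 152} = \frac{2658 + 3042}{-420 - 152} = \frac{5700}{-572} = 5700 \left(- \frac{1}{572}\right) = - \frac{1425}{143}$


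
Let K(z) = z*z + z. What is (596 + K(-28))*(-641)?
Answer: -866632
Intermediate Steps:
K(z) = z + z**2 (K(z) = z**2 + z = z + z**2)
(596 + K(-28))*(-641) = (596 - 28*(1 - 28))*(-641) = (596 - 28*(-27))*(-641) = (596 + 756)*(-641) = 1352*(-641) = -866632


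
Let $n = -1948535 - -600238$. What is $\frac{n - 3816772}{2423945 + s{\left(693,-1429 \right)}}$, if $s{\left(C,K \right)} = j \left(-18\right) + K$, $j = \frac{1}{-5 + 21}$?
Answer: $- \frac{41320552}{19380119} \approx -2.1321$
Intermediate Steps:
$n = -1348297$ ($n = -1948535 + 600238 = -1348297$)
$j = \frac{1}{16} \approx 0.0625$
$s{\left(C,K \right)} = - \frac{9}{8} + K$ ($s{\left(C,K \right)} = \frac{1}{16} \left(-18\right) + K = - \frac{9}{8} + K$)
$\frac{n - 3816772}{2423945 + s{\left(693,-1429 \right)}} = \frac{-1348297 - 3816772}{2423945 - \frac{11441}{8}} = - \frac{5165069}{2423945 - \frac{11441}{8}} = - \frac{5165069}{\frac{19380119}{8}} = \left(-5165069\right) \frac{8}{19380119} = - \frac{41320552}{19380119}$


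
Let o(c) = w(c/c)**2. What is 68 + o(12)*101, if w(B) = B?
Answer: 169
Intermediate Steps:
o(c) = 1 (o(c) = (c/c)**2 = 1**2 = 1)
68 + o(12)*101 = 68 + 1*101 = 68 + 101 = 169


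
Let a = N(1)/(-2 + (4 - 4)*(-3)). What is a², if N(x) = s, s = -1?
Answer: ¼ ≈ 0.25000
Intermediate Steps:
N(x) = -1
a = ½ (a = -1/(-2 + (4 - 4)*(-3)) = -1/(-2 + 0*(-3)) = -1/(-2 + 0) = -1/(-2) = -1*(-½) = ½ ≈ 0.50000)
a² = (½)² = ¼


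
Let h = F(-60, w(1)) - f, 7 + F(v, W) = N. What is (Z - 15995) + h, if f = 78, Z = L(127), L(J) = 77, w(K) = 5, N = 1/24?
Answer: -384071/24 ≈ -16003.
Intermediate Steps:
N = 1/24 ≈ 0.041667
F(v, W) = -167/24 (F(v, W) = -7 + 1/24 = -167/24)
Z = 77
h = -2039/24 (h = -167/24 - 1*78 = -167/24 - 78 = -2039/24 ≈ -84.958)
(Z - 15995) + h = (77 - 15995) - 2039/24 = -15918 - 2039/24 = -384071/24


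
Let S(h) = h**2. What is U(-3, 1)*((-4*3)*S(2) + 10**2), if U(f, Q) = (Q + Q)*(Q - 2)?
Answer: -104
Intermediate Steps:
U(f, Q) = 2*Q*(-2 + Q) (U(f, Q) = (2*Q)*(-2 + Q) = 2*Q*(-2 + Q))
U(-3, 1)*((-4*3)*S(2) + 10**2) = (2*1*(-2 + 1))*(-4*3*2**2 + 10**2) = (2*1*(-1))*(-12*4 + 100) = -2*(-48 + 100) = -2*52 = -104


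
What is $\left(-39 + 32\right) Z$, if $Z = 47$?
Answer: $-329$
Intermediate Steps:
$\left(-39 + 32\right) Z = \left(-39 + 32\right) 47 = \left(-7\right) 47 = -329$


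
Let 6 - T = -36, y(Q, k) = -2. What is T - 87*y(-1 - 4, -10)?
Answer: 216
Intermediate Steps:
T = 42 (T = 6 - 1*(-36) = 6 + 36 = 42)
T - 87*y(-1 - 4, -10) = 42 - 87*(-2) = 42 + 174 = 216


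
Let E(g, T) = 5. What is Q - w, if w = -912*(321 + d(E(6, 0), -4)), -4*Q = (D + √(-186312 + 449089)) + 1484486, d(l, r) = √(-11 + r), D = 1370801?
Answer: -1684279/4 - √262777/4 + 912*I*√15 ≈ -4.212e+5 + 3532.2*I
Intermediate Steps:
Q = -2855287/4 - √262777/4 (Q = -((1370801 + √(-186312 + 449089)) + 1484486)/4 = -((1370801 + √262777) + 1484486)/4 = -(2855287 + √262777)/4 = -2855287/4 - √262777/4 ≈ -7.1395e+5)
w = -292752 - 912*I*√15 (w = -912*(321 + √(-11 - 4)) = -912*(321 + √(-15)) = -912*(321 + I*√15) = -292752 - 912*I*√15 ≈ -2.9275e+5 - 3532.2*I)
Q - w = (-2855287/4 - √262777/4) - (-292752 - 912*I*√15) = (-2855287/4 - √262777/4) + (292752 + 912*I*√15) = -1684279/4 - √262777/4 + 912*I*√15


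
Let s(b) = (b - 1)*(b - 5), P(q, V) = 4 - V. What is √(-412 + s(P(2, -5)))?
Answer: 2*I*√95 ≈ 19.494*I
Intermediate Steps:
s(b) = (-1 + b)*(-5 + b)
√(-412 + s(P(2, -5))) = √(-412 + (5 + (4 - 1*(-5))² - 6*(4 - 1*(-5)))) = √(-412 + (5 + (4 + 5)² - 6*(4 + 5))) = √(-412 + (5 + 9² - 6*9)) = √(-412 + (5 + 81 - 54)) = √(-412 + 32) = √(-380) = 2*I*√95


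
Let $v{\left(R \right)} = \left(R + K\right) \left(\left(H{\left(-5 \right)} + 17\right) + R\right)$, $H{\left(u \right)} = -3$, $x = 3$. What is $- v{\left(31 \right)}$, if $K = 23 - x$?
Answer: $-2295$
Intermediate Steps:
$K = 20$ ($K = 23 - 3 = 20$)
$v{\left(R \right)} = \left(14 + R\right) \left(20 + R\right)$ ($v{\left(R \right)} = \left(R + 20\right) \left(\left(-3 + 17\right) + R\right) = \left(20 + R\right) \left(14 + R\right) = \left(14 + R\right) \left(20 + R\right)$)
$- v{\left(31 \right)} = - (280 + 31^{2} + 34 \cdot 31) = - (280 + 961 + 1054) = \left(-1\right) 2295 = -2295$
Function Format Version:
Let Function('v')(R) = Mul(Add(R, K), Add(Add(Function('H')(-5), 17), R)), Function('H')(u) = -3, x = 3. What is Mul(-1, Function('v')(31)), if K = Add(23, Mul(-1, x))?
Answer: -2295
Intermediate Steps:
K = 20 (K = Add(23, Mul(-1, 3)) = Add(23, -3) = 20)
Function('v')(R) = Mul(Add(14, R), Add(20, R)) (Function('v')(R) = Mul(Add(R, 20), Add(Add(-3, 17), R)) = Mul(Add(20, R), Add(14, R)) = Mul(Add(14, R), Add(20, R)))
Mul(-1, Function('v')(31)) = Mul(-1, Add(280, Pow(31, 2), Mul(34, 31))) = Mul(-1, Add(280, 961, 1054)) = Mul(-1, 2295) = -2295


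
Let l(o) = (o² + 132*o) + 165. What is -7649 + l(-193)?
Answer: 4289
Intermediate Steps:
l(o) = 165 + o² + 132*o
-7649 + l(-193) = -7649 + (165 + (-193)² + 132*(-193)) = -7649 + (165 + 37249 - 25476) = -7649 + 11938 = 4289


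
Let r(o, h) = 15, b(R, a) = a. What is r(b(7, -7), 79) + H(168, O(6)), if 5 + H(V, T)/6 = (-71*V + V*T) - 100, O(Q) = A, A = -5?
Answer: -77223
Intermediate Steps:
O(Q) = -5
H(V, T) = -630 - 426*V + 6*T*V (H(V, T) = -30 + 6*((-71*V + V*T) - 100) = -30 + 6*((-71*V + T*V) - 100) = -30 + 6*(-100 - 71*V + T*V) = -30 + (-600 - 426*V + 6*T*V) = -630 - 426*V + 6*T*V)
r(b(7, -7), 79) + H(168, O(6)) = 15 + (-630 - 426*168 + 6*(-5)*168) = 15 + (-630 - 71568 - 5040) = 15 - 77238 = -77223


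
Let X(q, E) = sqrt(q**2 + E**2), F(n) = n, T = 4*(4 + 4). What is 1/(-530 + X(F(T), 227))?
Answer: -530/228347 - sqrt(52553)/228347 ≈ -0.0033250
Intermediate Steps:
T = 32 (T = 4*8 = 32)
X(q, E) = sqrt(E**2 + q**2)
1/(-530 + X(F(T), 227)) = 1/(-530 + sqrt(227**2 + 32**2)) = 1/(-530 + sqrt(51529 + 1024)) = 1/(-530 + sqrt(52553))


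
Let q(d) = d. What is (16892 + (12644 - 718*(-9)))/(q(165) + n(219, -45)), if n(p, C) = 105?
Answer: 17999/135 ≈ 133.33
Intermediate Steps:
(16892 + (12644 - 718*(-9)))/(q(165) + n(219, -45)) = (16892 + (12644 - 718*(-9)))/(165 + 105) = (16892 + (12644 - 1*(-6462)))/270 = (16892 + (12644 + 6462))*(1/270) = (16892 + 19106)*(1/270) = 35998*(1/270) = 17999/135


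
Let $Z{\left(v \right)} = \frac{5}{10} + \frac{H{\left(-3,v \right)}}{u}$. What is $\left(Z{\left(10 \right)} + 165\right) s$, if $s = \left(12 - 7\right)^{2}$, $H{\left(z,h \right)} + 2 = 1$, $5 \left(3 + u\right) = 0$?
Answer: $\frac{24875}{6} \approx 4145.8$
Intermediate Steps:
$u = -3$ ($u = -3 + \frac{1}{5} \cdot 0 = -3 + 0 = -3$)
$H{\left(z,h \right)} = -1$ ($H{\left(z,h \right)} = -2 + 1 = -1$)
$Z{\left(v \right)} = \frac{5}{6}$ ($Z{\left(v \right)} = \frac{5}{10} - \frac{1}{-3} = 5 \cdot \frac{1}{10} - - \frac{1}{3} = \frac{1}{2} + \frac{1}{3} = \frac{5}{6}$)
$s = 25$ ($s = 5^{2} = 25$)
$\left(Z{\left(10 \right)} + 165\right) s = \left(\frac{5}{6} + 165\right) 25 = \frac{995}{6} \cdot 25 = \frac{24875}{6}$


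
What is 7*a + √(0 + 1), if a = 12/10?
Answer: 47/5 ≈ 9.4000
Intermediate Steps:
a = 6/5 (a = 12*(⅒) = 6/5 ≈ 1.2000)
7*a + √(0 + 1) = 7*(6/5) + √(0 + 1) = 42/5 + √1 = 42/5 + 1 = 47/5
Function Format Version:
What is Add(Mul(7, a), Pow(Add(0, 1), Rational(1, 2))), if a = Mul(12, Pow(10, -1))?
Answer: Rational(47, 5) ≈ 9.4000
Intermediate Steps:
a = Rational(6, 5) (a = Mul(12, Rational(1, 10)) = Rational(6, 5) ≈ 1.2000)
Add(Mul(7, a), Pow(Add(0, 1), Rational(1, 2))) = Add(Mul(7, Rational(6, 5)), Pow(Add(0, 1), Rational(1, 2))) = Add(Rational(42, 5), Pow(1, Rational(1, 2))) = Add(Rational(42, 5), 1) = Rational(47, 5)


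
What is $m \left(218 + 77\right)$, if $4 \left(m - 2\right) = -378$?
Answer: $- \frac{54575}{2} \approx -27288.0$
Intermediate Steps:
$m = - \frac{185}{2}$ ($m = 2 + \frac{1}{4} \left(-378\right) = 2 - \frac{189}{2} = - \frac{185}{2} \approx -92.5$)
$m \left(218 + 77\right) = - \frac{185 \left(218 + 77\right)}{2} = \left(- \frac{185}{2}\right) 295 = - \frac{54575}{2}$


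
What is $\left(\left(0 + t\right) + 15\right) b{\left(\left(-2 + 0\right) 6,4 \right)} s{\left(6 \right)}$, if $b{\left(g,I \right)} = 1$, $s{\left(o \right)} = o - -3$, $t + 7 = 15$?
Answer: $207$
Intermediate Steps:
$t = 8$ ($t = -7 + 15 = 8$)
$s{\left(o \right)} = 3 + o$ ($s{\left(o \right)} = o + 3 = 3 + o$)
$\left(\left(0 + t\right) + 15\right) b{\left(\left(-2 + 0\right) 6,4 \right)} s{\left(6 \right)} = \left(\left(0 + 8\right) + 15\right) 1 \left(3 + 6\right) = \left(8 + 15\right) 1 \cdot 9 = 23 \cdot 1 \cdot 9 = 23 \cdot 9 = 207$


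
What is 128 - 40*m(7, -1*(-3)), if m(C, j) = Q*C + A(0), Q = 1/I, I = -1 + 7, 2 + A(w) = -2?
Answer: 724/3 ≈ 241.33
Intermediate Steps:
A(w) = -4 (A(w) = -2 - 2 = -4)
I = 6
Q = ⅙ (Q = 1/6 = ⅙ ≈ 0.16667)
m(C, j) = -4 + C/6 (m(C, j) = C/6 - 4 = -4 + C/6)
128 - 40*m(7, -1*(-3)) = 128 - 40*(-4 + (⅙)*7) = 128 - 40*(-4 + 7/6) = 128 - 40*(-17/6) = 128 + 340/3 = 724/3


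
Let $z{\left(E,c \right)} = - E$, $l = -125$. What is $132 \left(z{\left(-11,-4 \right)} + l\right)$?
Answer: $-15048$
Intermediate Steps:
$132 \left(z{\left(-11,-4 \right)} + l\right) = 132 \left(\left(-1\right) \left(-11\right) - 125\right) = 132 \left(11 - 125\right) = 132 \left(-114\right) = -15048$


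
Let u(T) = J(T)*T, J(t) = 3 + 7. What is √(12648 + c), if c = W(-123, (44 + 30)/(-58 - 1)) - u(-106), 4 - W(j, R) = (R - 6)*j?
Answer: 14*√227681/59 ≈ 113.22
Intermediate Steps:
J(t) = 10
W(j, R) = 4 - j*(-6 + R) (W(j, R) = 4 - (R - 6)*j = 4 - (-6 + R)*j = 4 - j*(-6 + R))
u(T) = 10*T
c = 10132/59 (c = (4 + 6*(-123) - 1*(44 + 30)/(-58 - 1)*(-123)) - 10*(-106) = (4 - 738 - 1*74/(-59)*(-123)) - 1*(-1060) = (4 - 738 - 1*74*(-1/59)*(-123)) + 1060 = (4 - 738 - 1*(-74/59)*(-123)) + 1060 = (4 - 738 - 9102/59) + 1060 = -52408/59 + 1060 = 10132/59 ≈ 171.73)
√(12648 + c) = √(12648 + 10132/59) = √(756364/59) = 14*√227681/59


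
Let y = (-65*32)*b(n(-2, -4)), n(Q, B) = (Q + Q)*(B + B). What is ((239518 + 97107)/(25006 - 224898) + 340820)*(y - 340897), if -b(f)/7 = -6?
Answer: -29175802462507455/199892 ≈ -1.4596e+11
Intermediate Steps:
n(Q, B) = 4*B*Q (n(Q, B) = (2*Q)*(2*B) = 4*B*Q)
b(f) = 42 (b(f) = -7*(-6) = 42)
y = -87360 (y = -65*32*42 = -2080*42 = -87360)
((239518 + 97107)/(25006 - 224898) + 340820)*(y - 340897) = ((239518 + 97107)/(25006 - 224898) + 340820)*(-87360 - 340897) = (336625/(-199892) + 340820)*(-428257) = (336625*(-1/199892) + 340820)*(-428257) = (-336625/199892 + 340820)*(-428257) = (68126854815/199892)*(-428257) = -29175802462507455/199892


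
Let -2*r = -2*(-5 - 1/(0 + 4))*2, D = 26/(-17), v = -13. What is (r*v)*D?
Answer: -3549/17 ≈ -208.76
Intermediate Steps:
D = -26/17 (D = 26*(-1/17) = -26/17 ≈ -1.5294)
r = -21/2 (r = -(-2*(-5 - 1/(0 + 4)))*2/2 = -(-2*(-5 - 1/4))*2/2 = -(-2*(-5 - 1*¼))*2/2 = -(-2*(-5 - ¼))*2/2 = -(-2*(-21/4))*2/2 = -21*2/4 = -½*21 = -21/2 ≈ -10.500)
(r*v)*D = -21/2*(-13)*(-26/17) = (273/2)*(-26/17) = -3549/17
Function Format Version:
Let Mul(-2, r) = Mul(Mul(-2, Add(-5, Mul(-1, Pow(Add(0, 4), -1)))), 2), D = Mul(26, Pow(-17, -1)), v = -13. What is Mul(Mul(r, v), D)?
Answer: Rational(-3549, 17) ≈ -208.76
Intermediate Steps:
D = Rational(-26, 17) (D = Mul(26, Rational(-1, 17)) = Rational(-26, 17) ≈ -1.5294)
r = Rational(-21, 2) (r = Mul(Rational(-1, 2), Mul(Mul(-2, Add(-5, Mul(-1, Pow(Add(0, 4), -1)))), 2)) = Mul(Rational(-1, 2), Mul(Mul(-2, Add(-5, Mul(-1, Pow(4, -1)))), 2)) = Mul(Rational(-1, 2), Mul(Mul(-2, Add(-5, Mul(-1, Rational(1, 4)))), 2)) = Mul(Rational(-1, 2), Mul(Mul(-2, Add(-5, Rational(-1, 4))), 2)) = Mul(Rational(-1, 2), Mul(Mul(-2, Rational(-21, 4)), 2)) = Mul(Rational(-1, 2), Mul(Rational(21, 2), 2)) = Mul(Rational(-1, 2), 21) = Rational(-21, 2) ≈ -10.500)
Mul(Mul(r, v), D) = Mul(Mul(Rational(-21, 2), -13), Rational(-26, 17)) = Mul(Rational(273, 2), Rational(-26, 17)) = Rational(-3549, 17)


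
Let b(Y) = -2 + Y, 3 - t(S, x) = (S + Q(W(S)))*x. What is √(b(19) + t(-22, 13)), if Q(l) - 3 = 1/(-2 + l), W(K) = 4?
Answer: √1042/2 ≈ 16.140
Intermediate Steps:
Q(l) = 3 + 1/(-2 + l)
t(S, x) = 3 - x*(7/2 + S) (t(S, x) = 3 - (S + (-5 + 3*4)/(-2 + 4))*x = 3 - (S + (-5 + 12)/2)*x = 3 - (S + (½)*7)*x = 3 - (S + 7/2)*x = 3 - (7/2 + S)*x = 3 - x*(7/2 + S))
√(b(19) + t(-22, 13)) = √((-2 + 19) + (3 - 7/2*13 - 1*(-22)*13)) = √(17 + (3 - 91/2 + 286)) = √(17 + 487/2) = √(521/2) = √1042/2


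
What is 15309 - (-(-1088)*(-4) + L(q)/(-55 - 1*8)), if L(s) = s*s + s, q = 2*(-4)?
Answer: 176957/9 ≈ 19662.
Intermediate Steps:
q = -8
L(s) = s + s² (L(s) = s² + s = s + s²)
15309 - (-(-1088)*(-4) + L(q)/(-55 - 1*8)) = 15309 - (-(-1088)*(-4) + (-8*(1 - 8))/(-55 - 1*8)) = 15309 - (-34*128 + (-8*(-7))/(-55 - 8)) = 15309 - (-4352 + 56/(-63)) = 15309 - (-4352 + 56*(-1/63)) = 15309 - (-4352 - 8/9) = 15309 - 1*(-39176/9) = 15309 + 39176/9 = 176957/9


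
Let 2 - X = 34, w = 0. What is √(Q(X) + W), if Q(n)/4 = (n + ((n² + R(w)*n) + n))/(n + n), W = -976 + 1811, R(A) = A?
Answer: 5*√31 ≈ 27.839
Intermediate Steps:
W = 835
X = -32 (X = 2 - 1*34 = 2 - 34 = -32)
Q(n) = 2*(n² + 2*n)/n (Q(n) = 4*((n + ((n² + 0*n) + n))/(n + n)) = 4*((n + ((n² + 0) + n))/((2*n))) = 4*((n + (n² + n))*(1/(2*n))) = 4*((n + (n + n²))*(1/(2*n))) = 4*((n² + 2*n)*(1/(2*n))) = 4*((n² + 2*n)/(2*n)) = 2*(n² + 2*n)/n)
√(Q(X) + W) = √((4 + 2*(-32)) + 835) = √((4 - 64) + 835) = √(-60 + 835) = √775 = 5*√31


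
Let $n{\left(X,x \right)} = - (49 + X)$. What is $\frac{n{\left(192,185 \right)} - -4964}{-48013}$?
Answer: $- \frac{4723}{48013} \approx -0.098369$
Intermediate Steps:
$n{\left(X,x \right)} = -49 - X$
$\frac{n{\left(192,185 \right)} - -4964}{-48013} = \frac{\left(-49 - 192\right) - -4964}{-48013} = \left(\left(-49 - 192\right) + 4964\right) \left(- \frac{1}{48013}\right) = \left(-241 + 4964\right) \left(- \frac{1}{48013}\right) = 4723 \left(- \frac{1}{48013}\right) = - \frac{4723}{48013}$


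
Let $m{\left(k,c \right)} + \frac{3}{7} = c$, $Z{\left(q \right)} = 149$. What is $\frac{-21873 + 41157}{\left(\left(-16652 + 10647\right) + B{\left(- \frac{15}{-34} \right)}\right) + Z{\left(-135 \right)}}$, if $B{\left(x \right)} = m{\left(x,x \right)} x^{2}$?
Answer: $- \frac{1768522784}{537049631} \approx -3.293$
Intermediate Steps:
$m{\left(k,c \right)} = - \frac{3}{7} + c$
$B{\left(x \right)} = x^{2} \left(- \frac{3}{7} + x\right)$ ($B{\left(x \right)} = \left(- \frac{3}{7} + x\right) x^{2} = x^{2} \left(- \frac{3}{7} + x\right)$)
$\frac{-21873 + 41157}{\left(\left(-16652 + 10647\right) + B{\left(- \frac{15}{-34} \right)}\right) + Z{\left(-135 \right)}} = \frac{-21873 + 41157}{\left(\left(-16652 + 10647\right) + \left(- \frac{15}{-34}\right)^{2} \left(- \frac{3}{7} - \frac{15}{-34}\right)\right) + 149} = \frac{19284}{\left(-6005 + \left(\left(-15\right) \left(- \frac{1}{34}\right)\right)^{2} \left(- \frac{3}{7} - - \frac{15}{34}\right)\right) + 149} = \frac{19284}{\left(-6005 + \left(\frac{15}{34}\right)^{2} \left(- \frac{3}{7} + \frac{15}{34}\right)\right) + 149} = \frac{19284}{\left(-6005 + \frac{225}{1156} \cdot \frac{3}{238}\right) + 149} = \frac{19284}{\left(-6005 + \frac{675}{275128}\right) + 149} = \frac{19284}{- \frac{1652142965}{275128} + 149} = \frac{19284}{- \frac{1611148893}{275128}} = 19284 \left(- \frac{275128}{1611148893}\right) = - \frac{1768522784}{537049631}$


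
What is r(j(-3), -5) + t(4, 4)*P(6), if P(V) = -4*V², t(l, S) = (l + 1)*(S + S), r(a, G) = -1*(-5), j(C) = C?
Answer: -5755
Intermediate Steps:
r(a, G) = 5
t(l, S) = 2*S*(1 + l) (t(l, S) = (1 + l)*(2*S) = 2*S*(1 + l))
r(j(-3), -5) + t(4, 4)*P(6) = 5 + (2*4*(1 + 4))*(-4*6²) = 5 + (2*4*5)*(-4*36) = 5 + 40*(-144) = 5 - 5760 = -5755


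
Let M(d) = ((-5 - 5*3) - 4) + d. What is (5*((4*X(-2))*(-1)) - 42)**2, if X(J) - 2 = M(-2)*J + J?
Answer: 1170724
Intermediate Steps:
M(d) = -24 + d (M(d) = ((-5 - 15) - 4) + d = (-20 - 4) + d = -24 + d)
X(J) = 2 - 25*J (X(J) = 2 + ((-24 - 2)*J + J) = 2 + (-26*J + J) = 2 - 25*J)
(5*((4*X(-2))*(-1)) - 42)**2 = (5*((4*(2 - 25*(-2)))*(-1)) - 42)**2 = (5*((4*(2 + 50))*(-1)) - 42)**2 = (5*((4*52)*(-1)) - 42)**2 = (5*(208*(-1)) - 42)**2 = (5*(-208) - 42)**2 = (-1040 - 42)**2 = (-1082)**2 = 1170724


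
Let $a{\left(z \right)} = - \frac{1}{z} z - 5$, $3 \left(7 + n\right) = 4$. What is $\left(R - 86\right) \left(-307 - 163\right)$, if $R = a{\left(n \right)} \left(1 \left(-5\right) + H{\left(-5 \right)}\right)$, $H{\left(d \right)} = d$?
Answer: $12220$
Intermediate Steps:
$n = - \frac{17}{3}$ ($n = -7 + \frac{1}{3} \cdot 4 = -7 + \frac{4}{3} = - \frac{17}{3} \approx -5.6667$)
$a{\left(z \right)} = -6$ ($a{\left(z \right)} = -1 - 5 = -6$)
$R = 60$ ($R = - 6 \left(1 \left(-5\right) - 5\right) = - 6 \left(-5 - 5\right) = \left(-6\right) \left(-10\right) = 60$)
$\left(R - 86\right) \left(-307 - 163\right) = \left(60 - 86\right) \left(-307 - 163\right) = \left(-26\right) \left(-470\right) = 12220$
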